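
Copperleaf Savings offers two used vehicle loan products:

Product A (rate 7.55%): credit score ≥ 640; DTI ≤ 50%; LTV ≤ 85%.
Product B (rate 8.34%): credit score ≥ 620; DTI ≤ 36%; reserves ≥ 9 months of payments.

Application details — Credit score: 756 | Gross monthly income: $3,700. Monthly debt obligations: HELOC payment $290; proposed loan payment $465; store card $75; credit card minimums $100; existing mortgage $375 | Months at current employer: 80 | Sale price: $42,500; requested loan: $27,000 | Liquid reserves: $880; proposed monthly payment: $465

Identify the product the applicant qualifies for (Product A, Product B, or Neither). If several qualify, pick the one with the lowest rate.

Product A

Total debts = (290 + 465 + 75 + 100 + 375) = 1,305; DTI = 1,305/3,700 = 35.3%.
LTV = 27,000/42,500 = 63.5%.
Reserves = 880/465 = 1.9 months.
Product A: score 756 ≥ 640; DTI 35.3% ≤ 50%; LTV 63.5% ≤ 85% → qualifies.
Product B: score 756 ≥ 620; DTI 35.3% ≤ 36%; reserves 1.9 < 9 mo → does not qualify.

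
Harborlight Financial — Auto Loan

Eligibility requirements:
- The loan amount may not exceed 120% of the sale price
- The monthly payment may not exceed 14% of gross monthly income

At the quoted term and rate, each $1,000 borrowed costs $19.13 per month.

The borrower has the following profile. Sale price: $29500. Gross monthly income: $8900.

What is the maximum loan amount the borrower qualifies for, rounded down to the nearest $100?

$35,400

Payment cap: 14% × $8,900 = $1,246/month.
At $19.13 per $1,000, that supports 1,246/19.13 × 1,000 ≈ $65,133 → $65,100.
LTV cap: 120% × $29,500 = $35,400 → $35,400.
Binding constraint: loan-to-value.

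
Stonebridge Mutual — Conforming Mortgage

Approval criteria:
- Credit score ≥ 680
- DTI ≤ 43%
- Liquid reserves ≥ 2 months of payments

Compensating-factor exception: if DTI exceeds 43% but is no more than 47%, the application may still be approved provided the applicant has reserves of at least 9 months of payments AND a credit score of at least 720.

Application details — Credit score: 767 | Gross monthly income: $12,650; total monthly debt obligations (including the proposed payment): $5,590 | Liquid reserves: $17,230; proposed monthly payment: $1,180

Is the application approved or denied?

Credit score 767 ≥ 680 (meets base)
DTI = 5,590/12,650 = 44.2% > 43% — standard DTI limit exceeded.
Reserves: 17,230 ÷ 1,180 = 14.6 months (meets 2-month minimum)
44.2% falls in the override range (43%–47%), so the compensating-factor test applies.
Override check — reserves: 14.6 mo (ok); score: 767 (ok).
Both compensating conditions met → exception applies.

Approved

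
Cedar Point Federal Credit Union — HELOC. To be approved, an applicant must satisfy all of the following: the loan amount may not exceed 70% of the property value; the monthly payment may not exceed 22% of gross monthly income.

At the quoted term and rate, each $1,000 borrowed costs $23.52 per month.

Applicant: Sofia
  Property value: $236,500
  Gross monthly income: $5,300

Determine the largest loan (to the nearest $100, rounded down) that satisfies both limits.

$49,500

Payment cap: 22% × $5,300 = $1,166/month.
At $23.52 per $1,000, that supports 1,166/23.52 × 1,000 ≈ $49,574 → $49,500.
LTV cap: 70% × $236,500 = $165,550 → $165,500.
Binding constraint: payment-to-income.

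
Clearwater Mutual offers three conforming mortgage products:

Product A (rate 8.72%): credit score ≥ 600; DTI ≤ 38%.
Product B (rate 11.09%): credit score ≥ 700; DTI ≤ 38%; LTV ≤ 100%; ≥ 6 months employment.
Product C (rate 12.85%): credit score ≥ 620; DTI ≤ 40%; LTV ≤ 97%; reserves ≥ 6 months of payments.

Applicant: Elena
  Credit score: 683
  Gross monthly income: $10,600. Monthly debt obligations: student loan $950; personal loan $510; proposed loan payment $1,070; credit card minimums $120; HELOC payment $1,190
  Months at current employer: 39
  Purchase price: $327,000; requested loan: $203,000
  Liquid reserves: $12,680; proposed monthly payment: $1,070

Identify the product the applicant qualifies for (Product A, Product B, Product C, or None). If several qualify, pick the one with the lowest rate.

Total debts = (950 + 510 + 1,070 + 120 + 1,190) = 3,840; DTI = 3,840/10,600 = 36.2%.
LTV = 203,000/327,000 = 62.1%.
Reserves = 12,680/1,070 = 11.9 months.
Product A: score 683 ≥ 600; DTI 36.2% ≤ 38% → qualifies.
Product B: score 683 < 700; DTI 36.2% ≤ 38%; LTV 62.1% ≤ 100%; employment 39 ≥ 6 mo → does not qualify.
Product C: score 683 ≥ 620; DTI 36.2% ≤ 40%; LTV 62.1% ≤ 97%; reserves 11.9 ≥ 6 mo → qualifies.
Qualifying: Product A, Product C. Lowest rate is 8.72% → Product A.

Product A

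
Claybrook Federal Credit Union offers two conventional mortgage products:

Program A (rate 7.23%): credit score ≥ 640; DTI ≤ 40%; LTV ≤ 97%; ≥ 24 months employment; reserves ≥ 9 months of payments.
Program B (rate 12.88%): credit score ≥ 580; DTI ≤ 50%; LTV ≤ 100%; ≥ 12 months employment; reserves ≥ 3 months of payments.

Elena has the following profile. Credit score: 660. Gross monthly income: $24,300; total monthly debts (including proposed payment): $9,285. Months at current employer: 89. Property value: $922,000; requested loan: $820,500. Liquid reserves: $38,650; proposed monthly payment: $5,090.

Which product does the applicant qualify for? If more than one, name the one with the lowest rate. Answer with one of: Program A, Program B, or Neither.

Program B

DTI = 9,285/24,300 = 38.2%.
LTV = 820,500/922,000 = 89%.
Reserves = 38,650/5,090 = 7.6 months.
Program A: score 660 ≥ 640; DTI 38.2% ≤ 40%; LTV 89% ≤ 97%; employment 89 ≥ 24 mo; reserves 7.6 < 9 mo → does not qualify.
Program B: score 660 ≥ 580; DTI 38.2% ≤ 50%; LTV 89% ≤ 100%; employment 89 ≥ 12 mo; reserves 7.6 ≥ 3 mo → qualifies.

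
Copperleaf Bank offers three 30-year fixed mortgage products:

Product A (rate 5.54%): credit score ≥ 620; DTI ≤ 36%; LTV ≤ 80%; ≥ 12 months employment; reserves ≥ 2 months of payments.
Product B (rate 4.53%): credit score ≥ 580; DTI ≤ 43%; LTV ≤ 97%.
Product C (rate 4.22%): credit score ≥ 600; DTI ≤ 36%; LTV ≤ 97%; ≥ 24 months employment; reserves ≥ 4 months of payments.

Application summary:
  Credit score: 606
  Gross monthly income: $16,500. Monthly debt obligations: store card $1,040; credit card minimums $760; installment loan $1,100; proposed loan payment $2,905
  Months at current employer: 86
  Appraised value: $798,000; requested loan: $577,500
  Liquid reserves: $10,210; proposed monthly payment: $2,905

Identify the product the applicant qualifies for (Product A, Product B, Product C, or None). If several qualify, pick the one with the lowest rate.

Total debts = (1,040 + 760 + 1,100 + 2,905) = 5,805; DTI = 5,805/16,500 = 35.2%.
LTV = 577,500/798,000 = 72.4%.
Reserves = 10,210/2,905 = 3.5 months.
Product A: score 606 < 620; DTI 35.2% ≤ 36%; LTV 72.4% ≤ 80%; employment 86 ≥ 12 mo; reserves 3.5 ≥ 2 mo → does not qualify.
Product B: score 606 ≥ 580; DTI 35.2% ≤ 43%; LTV 72.4% ≤ 97% → qualifies.
Product C: score 606 ≥ 600; DTI 35.2% ≤ 36%; LTV 72.4% ≤ 97%; employment 86 ≥ 24 mo; reserves 3.5 < 4 mo → does not qualify.

Product B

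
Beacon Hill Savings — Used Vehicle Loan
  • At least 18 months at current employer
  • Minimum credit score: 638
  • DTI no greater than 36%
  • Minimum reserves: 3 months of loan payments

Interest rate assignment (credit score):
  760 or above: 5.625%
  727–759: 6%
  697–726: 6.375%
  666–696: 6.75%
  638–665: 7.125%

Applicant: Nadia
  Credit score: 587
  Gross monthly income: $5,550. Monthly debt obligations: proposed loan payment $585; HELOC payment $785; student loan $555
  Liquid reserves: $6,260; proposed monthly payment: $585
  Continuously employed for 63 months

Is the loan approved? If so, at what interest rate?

Credit score 587 < 638 (below minimum)
Employment 63 ≥ 18 months
Total monthly debts = (585 + 785 + 555) = 1,925. Debt-to-income = 1,925/5,550 = 34.7% — meets 36% limit
Reserves = 6,260/585 = 10.7 months ≥ 3
Not all requirements met → denied.

Denied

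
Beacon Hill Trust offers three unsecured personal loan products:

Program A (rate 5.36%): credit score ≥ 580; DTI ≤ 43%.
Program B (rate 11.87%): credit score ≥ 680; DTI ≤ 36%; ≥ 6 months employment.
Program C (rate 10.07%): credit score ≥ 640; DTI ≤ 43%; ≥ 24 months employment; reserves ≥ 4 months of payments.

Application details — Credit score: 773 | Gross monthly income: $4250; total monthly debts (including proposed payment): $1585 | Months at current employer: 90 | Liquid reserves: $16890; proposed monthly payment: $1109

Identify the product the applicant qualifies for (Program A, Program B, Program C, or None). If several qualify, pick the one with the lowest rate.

Program A

DTI = 1,585/4,250 = 37.3%.
Reserves = 16,890/1,109 = 15.2 months.
Program A: score 773 ≥ 580; DTI 37.3% ≤ 43% → qualifies.
Program B: score 773 ≥ 680; DTI 37.3% > 36%; employment 90 ≥ 6 mo → does not qualify.
Program C: score 773 ≥ 640; DTI 37.3% ≤ 43%; employment 90 ≥ 24 mo; reserves 15.2 ≥ 4 mo → qualifies.
Qualifying: Program A, Program C. Lowest rate is 5.36% → Program A.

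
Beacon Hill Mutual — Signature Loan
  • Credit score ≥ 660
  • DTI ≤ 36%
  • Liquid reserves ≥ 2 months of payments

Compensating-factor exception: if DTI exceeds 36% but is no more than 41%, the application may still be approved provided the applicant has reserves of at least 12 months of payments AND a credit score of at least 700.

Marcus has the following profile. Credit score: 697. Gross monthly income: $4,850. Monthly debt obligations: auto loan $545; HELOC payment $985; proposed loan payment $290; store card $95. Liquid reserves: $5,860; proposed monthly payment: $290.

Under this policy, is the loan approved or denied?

Credit score 697 ≥ 660 (meets base)
Total debts = (545 + 985 + 290 + 95) = 1,915. DTI = 1,915/4,850 = 39.5% > 36% — standard DTI limit exceeded.
Reserves = 5,860/290 = 20.2 months ≥ 2
39.5% falls in the override range (36%–41%), so the compensating-factor test applies.
Override check — reserves: 20.2 mo (ok); score: 697 (below 700).
Compensating-factor requirement not fully met.

Denied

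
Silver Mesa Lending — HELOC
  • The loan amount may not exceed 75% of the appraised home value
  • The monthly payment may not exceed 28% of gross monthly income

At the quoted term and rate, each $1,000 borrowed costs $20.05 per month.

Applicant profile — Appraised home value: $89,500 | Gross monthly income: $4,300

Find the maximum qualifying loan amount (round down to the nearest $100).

$60,000

Payment cap: 28% × $4,300 = $1,204/month.
At $20.05 per $1,000, that supports 1,204/20.05 × 1,000 ≈ $60,049 → $60,000.
LTV cap: 75% × $89,500 = $67,125 → $67,100.
Binding constraint: payment-to-income.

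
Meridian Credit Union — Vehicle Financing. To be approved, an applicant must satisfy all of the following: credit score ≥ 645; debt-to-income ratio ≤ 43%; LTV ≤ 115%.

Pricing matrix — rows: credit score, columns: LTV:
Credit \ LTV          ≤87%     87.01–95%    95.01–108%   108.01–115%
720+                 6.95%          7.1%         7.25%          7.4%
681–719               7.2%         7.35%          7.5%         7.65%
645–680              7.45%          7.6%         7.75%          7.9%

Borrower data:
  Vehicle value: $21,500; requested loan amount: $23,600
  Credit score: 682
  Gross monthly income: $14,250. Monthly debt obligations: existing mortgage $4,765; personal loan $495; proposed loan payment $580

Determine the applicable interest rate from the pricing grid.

Credit score 682 ≥ 645; Total monthly debts = (4,765 + 495 + 580) = 5,840. Debt-to-income = 5,840/14,250 = 41% — meets 43% limit
Loan-to-value = 23,600/21,500 = 109.8% — pass (115% max)
Row: 682 falls in 681–719. Column: 109.8% falls in 108.01–115%. Rate = 7.65%.

7.65%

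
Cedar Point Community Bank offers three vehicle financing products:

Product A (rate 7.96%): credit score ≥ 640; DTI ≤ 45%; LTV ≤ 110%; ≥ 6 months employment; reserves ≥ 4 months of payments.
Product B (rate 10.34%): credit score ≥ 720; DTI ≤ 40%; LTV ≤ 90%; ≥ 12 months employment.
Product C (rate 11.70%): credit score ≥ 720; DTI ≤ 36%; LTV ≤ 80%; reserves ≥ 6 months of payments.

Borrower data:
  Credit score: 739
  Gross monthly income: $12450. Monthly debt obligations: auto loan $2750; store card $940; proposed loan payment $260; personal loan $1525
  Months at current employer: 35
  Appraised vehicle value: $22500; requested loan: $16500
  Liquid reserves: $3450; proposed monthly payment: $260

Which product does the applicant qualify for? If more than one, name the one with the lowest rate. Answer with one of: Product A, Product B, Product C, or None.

Product A

Total debts = (2,750 + 940 + 260 + 1,525) = 5,475; DTI = 5,475/12,450 = 44%.
LTV = 16,500/22,500 = 73.3%.
Reserves = 3,450/260 = 13.3 months.
Product A: score 739 ≥ 640; DTI 44% ≤ 45%; LTV 73.3% ≤ 110%; employment 35 ≥ 6 mo; reserves 13.3 ≥ 4 mo → qualifies.
Product B: score 739 ≥ 720; DTI 44% > 40%; LTV 73.3% ≤ 90%; employment 35 ≥ 12 mo → does not qualify.
Product C: score 739 ≥ 720; DTI 44% > 36%; LTV 73.3% ≤ 80%; reserves 13.3 ≥ 6 mo → does not qualify.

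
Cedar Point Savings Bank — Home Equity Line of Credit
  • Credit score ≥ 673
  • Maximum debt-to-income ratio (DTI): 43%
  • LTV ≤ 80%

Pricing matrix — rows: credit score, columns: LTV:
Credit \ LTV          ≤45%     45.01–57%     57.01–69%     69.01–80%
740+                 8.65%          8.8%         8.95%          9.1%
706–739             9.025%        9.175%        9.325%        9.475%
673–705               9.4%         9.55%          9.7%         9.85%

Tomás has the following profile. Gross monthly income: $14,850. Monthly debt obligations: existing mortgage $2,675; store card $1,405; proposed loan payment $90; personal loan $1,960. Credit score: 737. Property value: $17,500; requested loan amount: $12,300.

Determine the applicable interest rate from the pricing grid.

Credit score 737 ≥ 673; Total monthly debts = (2,675 + 1,405 + 90 + 1,960) = 6,130. DTI: 6,130 ÷ 14,850 = 41.3%, within the 43% cap
LTV: 12,300 ÷ 17,500 = 70.3%, within 80% cap
Credit 737 → row 706–739; LTV 70.3% → column 69.01–80%. Grid cell → 9.475%.

9.475%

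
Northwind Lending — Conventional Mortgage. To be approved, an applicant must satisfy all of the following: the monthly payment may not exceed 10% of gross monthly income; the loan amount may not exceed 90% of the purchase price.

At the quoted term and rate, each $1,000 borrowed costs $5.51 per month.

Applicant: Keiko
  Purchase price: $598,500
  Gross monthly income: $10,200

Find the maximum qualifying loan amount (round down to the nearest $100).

Payment cap: 10% × $10,200 = $1,020/month.
At $5.51 per $1,000, that supports 1,020/5.51 × 1,000 ≈ $185,117 → $185,100.
LTV cap: 90% × $598,500 = $538,650 → $538,600.
Binding constraint: payment-to-income.

$185,100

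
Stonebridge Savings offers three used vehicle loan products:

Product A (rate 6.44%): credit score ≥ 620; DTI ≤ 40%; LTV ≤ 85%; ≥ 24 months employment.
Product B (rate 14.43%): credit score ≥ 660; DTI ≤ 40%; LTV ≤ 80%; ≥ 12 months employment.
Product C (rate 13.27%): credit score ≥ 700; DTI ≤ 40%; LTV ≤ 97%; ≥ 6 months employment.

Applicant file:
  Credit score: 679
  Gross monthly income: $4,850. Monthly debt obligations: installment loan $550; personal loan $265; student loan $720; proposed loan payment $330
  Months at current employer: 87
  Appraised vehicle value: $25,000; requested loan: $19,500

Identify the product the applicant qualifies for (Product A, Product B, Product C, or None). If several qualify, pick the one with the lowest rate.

Product A

Total debts = (550 + 265 + 720 + 330) = 1,865; DTI = 1,865/4,850 = 38.5%.
LTV = 19,500/25,000 = 78%.
Product A: score 679 ≥ 620; DTI 38.5% ≤ 40%; LTV 78% ≤ 85%; employment 87 ≥ 24 mo → qualifies.
Product B: score 679 ≥ 660; DTI 38.5% ≤ 40%; LTV 78% ≤ 80%; employment 87 ≥ 12 mo → qualifies.
Product C: score 679 < 700; DTI 38.5% ≤ 40%; LTV 78% ≤ 97%; employment 87 ≥ 6 mo → does not qualify.
Qualifying: Product A, Product B. Lowest rate is 6.44% → Product A.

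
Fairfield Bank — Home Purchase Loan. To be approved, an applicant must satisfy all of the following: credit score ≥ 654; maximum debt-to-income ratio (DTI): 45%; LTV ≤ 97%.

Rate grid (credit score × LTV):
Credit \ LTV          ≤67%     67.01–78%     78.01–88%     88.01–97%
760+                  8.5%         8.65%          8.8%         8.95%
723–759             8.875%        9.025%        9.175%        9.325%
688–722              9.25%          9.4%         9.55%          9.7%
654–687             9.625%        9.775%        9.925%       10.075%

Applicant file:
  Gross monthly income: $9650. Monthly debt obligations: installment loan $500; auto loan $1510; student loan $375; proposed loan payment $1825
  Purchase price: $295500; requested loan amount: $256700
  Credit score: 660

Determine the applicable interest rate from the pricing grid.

9.925%

Credit score 660 ≥ 654; Total monthly debts = (500 + 1,510 + 375 + 1,825) = 4,210. DTI = 4,210/9,650 = 43.6% ≤ 45%
LTV: 256,700 ÷ 295,500 = 86.9%, within 97% cap
Row: 660 falls in 654–687. Column: 86.9% falls in 78.01–88%. Rate = 9.925%.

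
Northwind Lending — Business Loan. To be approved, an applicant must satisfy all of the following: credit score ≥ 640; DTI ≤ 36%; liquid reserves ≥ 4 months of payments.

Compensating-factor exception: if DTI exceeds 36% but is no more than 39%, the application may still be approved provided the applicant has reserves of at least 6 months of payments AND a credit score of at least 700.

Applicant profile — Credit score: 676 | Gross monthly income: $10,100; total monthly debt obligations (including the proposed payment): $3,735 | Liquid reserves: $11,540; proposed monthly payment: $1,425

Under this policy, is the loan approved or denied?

Credit score 676 ≥ 640 (meets base)
DTI: 3,735 ÷ 10,100 = 37%, over the 36% base limit.
Reserves: 11,540 ÷ 1,425 = 8.1 months (meets 4-month minimum)
37% falls in the override range (36%–39%), so the compensating-factor test applies.
Override check — reserves: 8.1 mo (ok); score: 676 (below 700).
Override conditions not both satisfied; exception does not apply.

Denied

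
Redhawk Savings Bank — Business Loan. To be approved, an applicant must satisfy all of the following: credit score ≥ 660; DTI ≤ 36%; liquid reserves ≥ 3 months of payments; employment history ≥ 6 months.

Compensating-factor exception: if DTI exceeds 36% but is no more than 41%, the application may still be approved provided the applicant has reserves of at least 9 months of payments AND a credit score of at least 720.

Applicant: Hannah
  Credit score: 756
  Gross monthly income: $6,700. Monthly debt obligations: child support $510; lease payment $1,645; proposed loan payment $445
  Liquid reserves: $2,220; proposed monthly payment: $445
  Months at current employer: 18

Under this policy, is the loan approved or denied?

Denied

Credit score 756 ≥ 660 (meets base)
Total debts = (510 + 1,645 + 445) = 2,600. DTI = 2,600/6,700 = 38.8% > 36% — standard DTI limit exceeded.
Reserves: 2,220 ÷ 445 = 5.0 months (meets 3-month minimum)
Employment 18 ≥ 6 months
38.8% falls in the override range (36%–41%), so the compensating-factor test applies.
Reserves 5.0 < 9 months; credit score 756 ≥ 720.
Compensating-factor requirement not fully met.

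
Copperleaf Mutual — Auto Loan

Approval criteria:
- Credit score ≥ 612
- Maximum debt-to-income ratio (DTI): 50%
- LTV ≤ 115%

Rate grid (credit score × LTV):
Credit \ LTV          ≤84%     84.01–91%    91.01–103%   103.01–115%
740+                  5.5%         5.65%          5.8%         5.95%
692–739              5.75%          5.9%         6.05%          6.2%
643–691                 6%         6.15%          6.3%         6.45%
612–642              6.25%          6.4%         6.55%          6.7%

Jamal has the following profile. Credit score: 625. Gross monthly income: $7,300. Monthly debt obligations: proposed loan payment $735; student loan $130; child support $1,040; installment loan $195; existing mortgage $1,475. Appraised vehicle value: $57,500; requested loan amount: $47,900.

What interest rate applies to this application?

6.25%

Credit score 625 ≥ 612; Total monthly debts = (735 + 130 + 1,040 + 195 + 1,475) = 3,575. DTI: 3,575 ÷ 7,300 = 49%, within the 50% cap
Loan-to-value = 47,900/57,500 = 83.3% — pass (115% max)
Credit 625 → row 612–642; LTV 83.3% → column ≤84%. Grid cell → 6.25%.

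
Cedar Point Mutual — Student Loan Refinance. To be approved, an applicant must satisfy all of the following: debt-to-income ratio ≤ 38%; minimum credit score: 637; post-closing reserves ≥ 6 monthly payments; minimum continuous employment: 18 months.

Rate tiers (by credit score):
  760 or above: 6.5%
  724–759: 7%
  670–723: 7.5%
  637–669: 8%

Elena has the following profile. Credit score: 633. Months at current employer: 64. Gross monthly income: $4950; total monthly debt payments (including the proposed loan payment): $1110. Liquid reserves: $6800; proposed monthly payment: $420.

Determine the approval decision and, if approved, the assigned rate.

Credit score 633 < 637 (below minimum)
Liquid reserves cover 6,800/420 = 16.2 months — ≥ 6 required
DTI = 1,110/4,950 = 22.4% ≤ 38%
Employment 64 ≥ 18 months
Not all requirements met → denied.

Denied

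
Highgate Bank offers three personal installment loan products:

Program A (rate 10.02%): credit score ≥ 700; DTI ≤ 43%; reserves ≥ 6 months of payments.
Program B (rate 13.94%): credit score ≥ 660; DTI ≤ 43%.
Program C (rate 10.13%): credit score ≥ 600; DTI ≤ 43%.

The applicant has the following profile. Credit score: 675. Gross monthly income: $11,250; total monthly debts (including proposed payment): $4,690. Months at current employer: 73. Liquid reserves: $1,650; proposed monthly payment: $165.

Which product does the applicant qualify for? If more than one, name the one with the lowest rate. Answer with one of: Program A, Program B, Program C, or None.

Program C

DTI = 4,690/11,250 = 41.7%.
Reserves = 1,650/165 = 10.0 months.
Program A: score 675 < 700; DTI 41.7% ≤ 43%; reserves 10.0 ≥ 6 mo → does not qualify.
Program B: score 675 ≥ 660; DTI 41.7% ≤ 43% → qualifies.
Program C: score 675 ≥ 600; DTI 41.7% ≤ 43% → qualifies.
Qualifying: Program B, Program C. Lowest rate is 10.13% → Program C.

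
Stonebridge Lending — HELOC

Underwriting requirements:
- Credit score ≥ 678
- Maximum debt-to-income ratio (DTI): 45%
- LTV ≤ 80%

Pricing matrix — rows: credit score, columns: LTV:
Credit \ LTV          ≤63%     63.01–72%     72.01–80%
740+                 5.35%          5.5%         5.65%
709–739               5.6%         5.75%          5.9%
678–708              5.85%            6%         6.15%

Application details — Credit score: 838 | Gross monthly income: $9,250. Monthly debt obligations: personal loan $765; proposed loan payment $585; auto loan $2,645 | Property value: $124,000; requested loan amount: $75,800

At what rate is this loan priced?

Credit score 838 ≥ 678; Total monthly debts = (765 + 585 + 2,645) = 3,995. DTI = 3,995/9,250 = 43.2% ≤ 45%
LTV: 75,800 ÷ 124,000 = 61.1%, within 80% cap
Row: 838 falls in 740+. Column: 61.1% falls in ≤63%. Rate = 5.35%.

5.35%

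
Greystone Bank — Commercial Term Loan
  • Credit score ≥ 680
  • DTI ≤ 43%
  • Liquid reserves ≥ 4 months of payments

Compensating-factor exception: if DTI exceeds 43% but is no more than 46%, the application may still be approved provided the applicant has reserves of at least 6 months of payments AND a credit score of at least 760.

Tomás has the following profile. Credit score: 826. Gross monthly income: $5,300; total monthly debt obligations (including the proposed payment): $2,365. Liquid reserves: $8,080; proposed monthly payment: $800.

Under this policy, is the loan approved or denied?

Credit score 826 ≥ 680 (meets base)
DTI: 2,365 ÷ 5,300 = 44.6%, over the 43% base limit.
Reserves = 8,080/800 = 10.1 months ≥ 4
DTI 44.6% is within the 43%–46% exception band; checking compensating factors.
Reserves 10.1 ≥ 6 months; credit score 826 ≥ 760.
Both override conditions satisfied; DTI exception granted.

Approved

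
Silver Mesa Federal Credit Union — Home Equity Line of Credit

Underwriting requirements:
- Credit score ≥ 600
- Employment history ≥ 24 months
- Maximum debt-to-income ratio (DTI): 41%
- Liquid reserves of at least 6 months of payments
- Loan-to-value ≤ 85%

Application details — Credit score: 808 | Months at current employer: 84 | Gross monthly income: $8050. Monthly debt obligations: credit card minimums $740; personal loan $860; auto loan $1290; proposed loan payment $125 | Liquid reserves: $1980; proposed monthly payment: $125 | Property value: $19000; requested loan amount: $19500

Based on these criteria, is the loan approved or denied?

Credit score 808 ≥ 600 (meets)
Employment 84 ≥ 24 months
Total monthly debts = (740 + 860 + 1,290 + 125) = 3,015. DTI = 3,015/8,050 = 37.5% ≤ 41%
Liquid reserves cover 1,980/125 = 15.8 months — ≥ 6 required
Loan-to-value = 19,500/19,000 = 102.6% — fail (85% max)
Fails on LTV.

Denied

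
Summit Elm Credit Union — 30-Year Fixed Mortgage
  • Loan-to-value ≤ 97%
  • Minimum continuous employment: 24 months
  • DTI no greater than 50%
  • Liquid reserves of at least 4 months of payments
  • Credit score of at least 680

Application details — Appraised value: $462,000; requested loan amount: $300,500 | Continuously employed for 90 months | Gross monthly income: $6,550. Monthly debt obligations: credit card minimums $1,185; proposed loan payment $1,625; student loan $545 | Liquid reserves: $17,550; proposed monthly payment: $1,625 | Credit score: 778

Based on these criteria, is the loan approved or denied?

Denied

LTV: 300,500 ÷ 462,000 = 65%, within 97% cap
Employment 90 ≥ 24 months
Total monthly debts = (1,185 + 1,625 + 545) = 3,355. Debt-to-income = 3,355/6,550 = 51.2% — over 50% limit
Reserves = 17,550/1,625 = 10.8 months ≥ 4
Credit score 778 ≥ 680 (meets)
Fails on DTI.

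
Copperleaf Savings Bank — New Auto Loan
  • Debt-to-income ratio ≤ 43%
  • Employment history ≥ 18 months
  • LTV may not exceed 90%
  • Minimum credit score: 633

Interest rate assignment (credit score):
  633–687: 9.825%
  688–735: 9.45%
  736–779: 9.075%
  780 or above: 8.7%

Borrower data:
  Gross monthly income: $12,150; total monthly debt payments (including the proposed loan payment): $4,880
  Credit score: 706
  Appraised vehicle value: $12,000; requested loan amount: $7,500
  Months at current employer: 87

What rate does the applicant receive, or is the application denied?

Credit score 706 ≥ 633 (meets minimum)
LTV: 7,500 ÷ 12,000 = 62.5%, within 90% cap
Employment 87 ≥ 18 months
DTI = 4,880/12,150 = 40.2% ≤ 43%
All requirements met. Score 706 falls in the 688–735 tier → 9.45%.

Approved at 9.45%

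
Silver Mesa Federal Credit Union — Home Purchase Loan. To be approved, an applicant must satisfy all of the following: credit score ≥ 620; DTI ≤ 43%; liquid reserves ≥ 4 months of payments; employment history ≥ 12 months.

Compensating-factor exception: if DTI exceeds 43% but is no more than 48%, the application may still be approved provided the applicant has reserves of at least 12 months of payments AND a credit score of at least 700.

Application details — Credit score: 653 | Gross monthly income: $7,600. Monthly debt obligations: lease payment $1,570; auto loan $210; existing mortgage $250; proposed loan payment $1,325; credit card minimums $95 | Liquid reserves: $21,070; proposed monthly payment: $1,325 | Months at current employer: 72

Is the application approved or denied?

Denied

Credit score 653 ≥ 620 (meets base)
Total debts = (1,570 + 210 + 250 + 1,325 + 95) = 3,450. DTI = 3,450/7,600 = 45.4% > 43% — standard DTI limit exceeded.
Reserves: 21,070 ÷ 1,325 = 15.9 months (meets 4-month minimum)
Employment 72 ≥ 12 months
DTI 45.4% is within the 43%–48% exception band; checking compensating factors.
Override check — reserves: 15.9 mo (ok); score: 653 (below 700).
Override conditions not both satisfied; exception does not apply.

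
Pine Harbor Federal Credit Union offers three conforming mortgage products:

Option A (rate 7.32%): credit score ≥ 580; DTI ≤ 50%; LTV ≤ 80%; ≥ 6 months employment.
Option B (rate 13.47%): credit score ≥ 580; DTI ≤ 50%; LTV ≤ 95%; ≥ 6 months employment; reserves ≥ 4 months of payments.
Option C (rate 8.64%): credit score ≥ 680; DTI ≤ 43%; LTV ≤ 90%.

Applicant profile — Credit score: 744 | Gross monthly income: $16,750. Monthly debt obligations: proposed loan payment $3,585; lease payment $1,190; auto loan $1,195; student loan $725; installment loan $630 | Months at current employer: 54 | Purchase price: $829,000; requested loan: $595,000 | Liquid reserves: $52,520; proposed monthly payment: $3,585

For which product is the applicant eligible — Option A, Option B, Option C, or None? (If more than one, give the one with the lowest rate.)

Total debts = (3,585 + 1,190 + 1,195 + 725 + 630) = 7,325; DTI = 7,325/16,750 = 43.7%.
LTV = 595,000/829,000 = 71.8%.
Reserves = 52,520/3,585 = 14.6 months.
Option A: score 744 ≥ 580; DTI 43.7% ≤ 50%; LTV 71.8% ≤ 80%; employment 54 ≥ 6 mo → qualifies.
Option B: score 744 ≥ 580; DTI 43.7% ≤ 50%; LTV 71.8% ≤ 95%; employment 54 ≥ 6 mo; reserves 14.6 ≥ 4 mo → qualifies.
Option C: score 744 ≥ 680; DTI 43.7% > 43%; LTV 71.8% ≤ 90% → does not qualify.
Qualifying: Option A, Option B. Lowest rate is 7.32% → Option A.

Option A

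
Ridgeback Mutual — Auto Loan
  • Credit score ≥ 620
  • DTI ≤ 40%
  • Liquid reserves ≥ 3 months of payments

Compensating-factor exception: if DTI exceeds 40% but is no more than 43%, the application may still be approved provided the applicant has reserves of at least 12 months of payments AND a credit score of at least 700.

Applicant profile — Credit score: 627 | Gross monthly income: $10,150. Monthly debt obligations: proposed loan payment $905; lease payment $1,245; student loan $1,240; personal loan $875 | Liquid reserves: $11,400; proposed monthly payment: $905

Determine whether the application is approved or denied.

Credit score 627 ≥ 620 (meets base)
Total debts = (905 + 1,245 + 1,240 + 875) = 4,265. DTI: 4,265 ÷ 10,150 = 42%, over the 40% base limit.
Liquid reserves cover 11,400/905 = 12.6 months — ≥ 3 required
DTI 42% is within the 40%–43% exception band; checking compensating factors.
Reserves 12.6 ≥ 12 months; credit score 627 < 700.
Compensating-factor requirement not fully met.

Denied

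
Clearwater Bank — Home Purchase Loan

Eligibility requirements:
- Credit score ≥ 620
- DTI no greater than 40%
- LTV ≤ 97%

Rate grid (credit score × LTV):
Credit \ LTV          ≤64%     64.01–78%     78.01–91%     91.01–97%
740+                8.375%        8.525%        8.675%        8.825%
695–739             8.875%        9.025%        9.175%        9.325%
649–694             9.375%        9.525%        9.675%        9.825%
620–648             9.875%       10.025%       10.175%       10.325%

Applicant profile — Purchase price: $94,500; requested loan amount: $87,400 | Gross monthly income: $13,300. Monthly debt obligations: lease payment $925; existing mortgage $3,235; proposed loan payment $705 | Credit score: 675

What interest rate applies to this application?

9.825%

Credit score 675 ≥ 620; Total monthly debts = (925 + 3,235 + 705) = 4,865. Debt-to-income = 4,865/13,300 = 36.6% — meets 40% limit
LTV: 87,400 ÷ 94,500 = 92.5%, within 97% cap
Row: 675 falls in 649–694. Column: 92.5% falls in 91.01–97%. Rate = 9.825%.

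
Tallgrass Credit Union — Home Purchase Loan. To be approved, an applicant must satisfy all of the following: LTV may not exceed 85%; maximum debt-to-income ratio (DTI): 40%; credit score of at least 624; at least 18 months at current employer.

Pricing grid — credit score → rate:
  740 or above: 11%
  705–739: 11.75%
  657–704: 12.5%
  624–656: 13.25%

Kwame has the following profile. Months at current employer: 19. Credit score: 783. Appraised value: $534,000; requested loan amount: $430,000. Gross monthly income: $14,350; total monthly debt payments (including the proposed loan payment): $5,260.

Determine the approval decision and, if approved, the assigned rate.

Approved at 11%

Credit score 783 ≥ 624 (meets minimum)
DTI = 5,260/14,350 = 36.7% ≤ 40%
Employment 19 ≥ 18 months
LTV = 430,000/534,000 = 80.5% ≤ 85%
All requirements met. Score 783 falls in the 740 or above tier → 11%.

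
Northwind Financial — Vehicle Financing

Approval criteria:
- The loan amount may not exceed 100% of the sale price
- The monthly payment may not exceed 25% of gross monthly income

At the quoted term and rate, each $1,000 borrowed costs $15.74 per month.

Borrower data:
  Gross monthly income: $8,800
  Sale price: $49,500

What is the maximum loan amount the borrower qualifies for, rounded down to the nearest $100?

Payment cap: 25% × $8,800 = $2,200/month.
At $15.74 per $1,000, that supports 2,200/15.74 × 1,000 ≈ $139,771 → $139,700.
LTV cap: 100% × $49,500 = $49,500 → $49,500.
Binding constraint: loan-to-value.

$49,500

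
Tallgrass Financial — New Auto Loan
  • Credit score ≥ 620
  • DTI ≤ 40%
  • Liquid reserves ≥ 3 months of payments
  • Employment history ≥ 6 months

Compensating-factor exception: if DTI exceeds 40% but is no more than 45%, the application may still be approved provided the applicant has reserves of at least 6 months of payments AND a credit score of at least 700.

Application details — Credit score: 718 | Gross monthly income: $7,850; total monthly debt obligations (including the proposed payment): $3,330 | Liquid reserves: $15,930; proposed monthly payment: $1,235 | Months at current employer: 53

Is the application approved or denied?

Approved

Credit score 718 ≥ 620 (meets base)
DTI: 3,330 ÷ 7,850 = 42.4%, over the 40% base limit.
Reserves = 15,930/1,235 = 12.9 months ≥ 3
Employment 53 ≥ 6 months
42.4% falls in the override range (40%–45%), so the compensating-factor test applies.
Override check — reserves: 12.9 mo (ok); score: 718 (ok).
Both compensating conditions met → exception applies.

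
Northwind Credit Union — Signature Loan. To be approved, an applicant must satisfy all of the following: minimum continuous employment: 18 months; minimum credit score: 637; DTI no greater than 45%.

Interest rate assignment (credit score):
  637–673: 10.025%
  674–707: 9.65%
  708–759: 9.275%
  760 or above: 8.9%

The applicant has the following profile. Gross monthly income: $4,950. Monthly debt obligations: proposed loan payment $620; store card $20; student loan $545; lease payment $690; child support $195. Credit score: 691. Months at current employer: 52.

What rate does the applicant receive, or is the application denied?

Approved at 9.65%

Credit score 691 ≥ 637 (meets minimum)
Employment 52 ≥ 18 months
Total monthly debts = (620 + 20 + 545 + 690 + 195) = 2,070. DTI: 2,070 ÷ 4,950 = 41.8%, within the 45% cap
All requirements met. Score 691 falls in the 674–707 tier → 9.65%.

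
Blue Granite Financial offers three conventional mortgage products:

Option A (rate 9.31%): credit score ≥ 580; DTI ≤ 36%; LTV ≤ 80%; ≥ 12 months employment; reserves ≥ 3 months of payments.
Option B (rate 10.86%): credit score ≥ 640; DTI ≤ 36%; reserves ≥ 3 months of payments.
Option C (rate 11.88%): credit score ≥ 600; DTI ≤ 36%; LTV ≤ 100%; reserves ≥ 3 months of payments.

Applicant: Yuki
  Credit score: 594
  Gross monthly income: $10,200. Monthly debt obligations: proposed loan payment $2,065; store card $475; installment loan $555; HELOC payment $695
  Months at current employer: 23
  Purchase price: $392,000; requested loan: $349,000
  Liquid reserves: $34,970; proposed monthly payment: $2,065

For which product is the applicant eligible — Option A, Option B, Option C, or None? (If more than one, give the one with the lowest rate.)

None

Total debts = (2,065 + 475 + 555 + 695) = 3,790; DTI = 3,790/10,200 = 37.2%.
LTV = 349,000/392,000 = 89%.
Reserves = 34,970/2,065 = 16.9 months.
Option A: score 594 ≥ 580; DTI 37.2% > 36%; LTV 89% > 80%; employment 23 ≥ 12 mo; reserves 16.9 ≥ 3 mo → does not qualify.
Option B: score 594 < 640; DTI 37.2% > 36%; reserves 16.9 ≥ 3 mo → does not qualify.
Option C: score 594 < 600; DTI 37.2% > 36%; LTV 89% ≤ 100%; reserves 16.9 ≥ 3 mo → does not qualify.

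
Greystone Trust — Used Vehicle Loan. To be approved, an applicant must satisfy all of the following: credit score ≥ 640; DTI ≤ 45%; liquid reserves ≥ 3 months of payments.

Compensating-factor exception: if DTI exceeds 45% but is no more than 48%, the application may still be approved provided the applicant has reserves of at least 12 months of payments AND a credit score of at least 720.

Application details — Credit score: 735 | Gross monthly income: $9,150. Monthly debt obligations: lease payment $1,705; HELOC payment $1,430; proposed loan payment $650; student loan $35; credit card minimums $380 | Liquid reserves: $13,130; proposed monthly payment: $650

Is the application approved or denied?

Credit score 735 ≥ 640 (meets base)
Total debts = (1,705 + 1,430 + 650 + 35 + 380) = 4,200. DTI = 4,200/9,150 = 45.9% > 45% — standard DTI limit exceeded.
Liquid reserves cover 13,130/650 = 20.2 months — ≥ 3 required
DTI 45.9% is within the 45%–48% exception band; checking compensating factors.
Reserves 20.2 ≥ 12 months; credit score 735 ≥ 720.
Both override conditions satisfied; DTI exception granted.

Approved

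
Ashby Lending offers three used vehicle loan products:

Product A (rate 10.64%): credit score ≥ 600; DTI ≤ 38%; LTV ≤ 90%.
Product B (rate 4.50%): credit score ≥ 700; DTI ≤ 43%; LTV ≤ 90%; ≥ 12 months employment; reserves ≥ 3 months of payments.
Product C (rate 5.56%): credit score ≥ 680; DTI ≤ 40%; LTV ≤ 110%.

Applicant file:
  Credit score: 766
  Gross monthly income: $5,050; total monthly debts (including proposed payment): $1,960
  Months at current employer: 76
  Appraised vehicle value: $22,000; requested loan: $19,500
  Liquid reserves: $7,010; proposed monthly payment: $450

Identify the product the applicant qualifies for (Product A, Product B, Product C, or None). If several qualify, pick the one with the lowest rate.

Product B

DTI = 1,960/5,050 = 38.8%.
LTV = 19,500/22,000 = 88.6%.
Reserves = 7,010/450 = 15.6 months.
Product A: score 766 ≥ 600; DTI 38.8% > 38%; LTV 88.6% ≤ 90% → does not qualify.
Product B: score 766 ≥ 700; DTI 38.8% ≤ 43%; LTV 88.6% ≤ 90%; employment 76 ≥ 12 mo; reserves 15.6 ≥ 3 mo → qualifies.
Product C: score 766 ≥ 680; DTI 38.8% ≤ 40%; LTV 88.6% ≤ 110% → qualifies.
Qualifying: Product B, Product C. Lowest rate is 4.50% → Product B.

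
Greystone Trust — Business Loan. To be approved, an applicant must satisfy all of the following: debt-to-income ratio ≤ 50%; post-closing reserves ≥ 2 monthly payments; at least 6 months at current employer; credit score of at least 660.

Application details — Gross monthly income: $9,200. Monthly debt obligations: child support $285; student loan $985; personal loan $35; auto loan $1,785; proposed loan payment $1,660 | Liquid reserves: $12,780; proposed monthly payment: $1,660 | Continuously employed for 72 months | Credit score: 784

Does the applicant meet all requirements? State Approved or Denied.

Total monthly debts = (285 + 985 + 35 + 1,785 + 1,660) = 4,750. Debt-to-income = 4,750/9,200 = 51.6% — over 50% limit
Liquid reserves cover 12,780/1,660 = 7.7 months — ≥ 2 required
Employment 72 ≥ 6 months
Credit score 784 ≥ 660 (meets)
Fails on DTI.

Denied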